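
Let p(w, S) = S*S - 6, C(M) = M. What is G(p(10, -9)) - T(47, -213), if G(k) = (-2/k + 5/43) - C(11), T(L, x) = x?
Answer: 651739/3225 ≈ 202.09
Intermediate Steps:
p(w, S) = -6 + S² (p(w, S) = S² - 6 = -6 + S²)
G(k) = -468/43 - 2/k (G(k) = (-2/k + 5/43) - 1*11 = (-2/k + 5*(1/43)) - 11 = (-2/k + 5/43) - 11 = (5/43 - 2/k) - 11 = -468/43 - 2/k)
G(p(10, -9)) - T(47, -213) = (-468/43 - 2/(-6 + (-9)²)) - 1*(-213) = (-468/43 - 2/(-6 + 81)) + 213 = (-468/43 - 2/75) + 213 = -35186/3225 + 213 = 651739/3225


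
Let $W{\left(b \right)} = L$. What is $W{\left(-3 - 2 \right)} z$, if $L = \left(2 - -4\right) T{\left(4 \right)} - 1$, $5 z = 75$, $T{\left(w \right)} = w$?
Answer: $345$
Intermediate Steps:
$z = 15$ ($z = \frac{1}{5} \cdot 75 = 15$)
$L = 23$ ($L = \left(2 - -4\right) 4 - 1 = \left(2 + 4\right) 4 - 1 = 6 \cdot 4 - 1 = 24 - 1 = 23$)
$W{\left(b \right)} = 23$
$W{\left(-3 - 2 \right)} z = 23 \cdot 15 = 345$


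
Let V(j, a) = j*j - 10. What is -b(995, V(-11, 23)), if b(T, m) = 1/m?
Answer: -1/111 ≈ -0.0090090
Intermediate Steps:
V(j, a) = -10 + j² (V(j, a) = j² - 10 = -10 + j²)
-b(995, V(-11, 23)) = -1/(-10 + (-11)²) = -1/(-10 + 121) = -1/111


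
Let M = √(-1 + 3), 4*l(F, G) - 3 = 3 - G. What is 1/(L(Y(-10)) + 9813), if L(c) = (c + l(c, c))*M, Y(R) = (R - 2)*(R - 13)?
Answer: 6542/64138683 - 139*√2/64138683 ≈ 9.8933e-5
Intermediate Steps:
Y(R) = (-13 + R)*(-2 + R) (Y(R) = (-2 + R)*(-13 + R) = (-13 + R)*(-2 + R))
l(F, G) = 3/2 - G/4 (l(F, G) = ¾ + (3 - G)/4 = ¾ + (¾ - G/4) = 3/2 - G/4)
M = √2 ≈ 1.4142
L(c) = √2*(3/2 + 3*c/4) (L(c) = (c + (3/2 - c/4))*√2 = (3/2 + 3*c/4)*√2 = √2*(3/2 + 3*c/4))
1/(L(Y(-10)) + 9813) = 1/(3*√2*(2 + (26 + (-10)² - 15*(-10)))/4 + 9813) = 1/(3*√2*(2 + (26 + 100 + 150))/4 + 9813) = 1/(3*√2*(2 + 276)/4 + 9813) = 1/((¾)*√2*278 + 9813) = 1/(417*√2/2 + 9813) = 1/(9813 + 417*√2/2)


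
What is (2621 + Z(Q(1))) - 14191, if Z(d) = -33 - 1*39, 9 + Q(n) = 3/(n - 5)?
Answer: -11642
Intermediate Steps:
Q(n) = -9 + 3/(-5 + n) (Q(n) = -9 + 3/(n - 5) = -9 + 3/(-5 + n))
Z(d) = -72 (Z(d) = -33 - 39 = -72)
(2621 + Z(Q(1))) - 14191 = (2621 - 72) - 14191 = 2549 - 14191 = -11642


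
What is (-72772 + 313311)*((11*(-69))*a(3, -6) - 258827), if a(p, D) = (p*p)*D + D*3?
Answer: -49113012481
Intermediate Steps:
a(p, D) = 3*D + D*p**2 (a(p, D) = p**2*D + 3*D = D*p**2 + 3*D = 3*D + D*p**2)
(-72772 + 313311)*((11*(-69))*a(3, -6) - 258827) = (-72772 + 313311)*((11*(-69))*(-6*(3 + 3**2)) - 258827) = 240539*(-(-4554)*(3 + 9) - 258827) = 240539*(-(-4554)*12 - 258827) = 240539*(-759*(-72) - 258827) = 240539*(54648 - 258827) = 240539*(-204179) = -49113012481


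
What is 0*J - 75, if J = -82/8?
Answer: -75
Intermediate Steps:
J = -41/4 (J = -82*1/8 = -41/4 ≈ -10.250)
0*J - 75 = 0*(-41/4) - 75 = 0 - 75 = -75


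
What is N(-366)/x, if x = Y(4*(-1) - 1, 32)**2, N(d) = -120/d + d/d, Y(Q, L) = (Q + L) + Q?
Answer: 81/29524 ≈ 0.0027435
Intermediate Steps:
Y(Q, L) = L + 2*Q (Y(Q, L) = (L + Q) + Q = L + 2*Q)
N(d) = 1 - 120/d (N(d) = -120/d + 1 = 1 - 120/d)
x = 484 (x = (32 + 2*(4*(-1) - 1))**2 = (32 + 2*(-4 - 1))**2 = (32 + 2*(-5))**2 = (32 - 10)**2 = 22**2 = 484)
N(-366)/x = ((-120 - 366)/(-366))/484 = -1/366*(-486)*(1/484) = (81/61)*(1/484) = 81/29524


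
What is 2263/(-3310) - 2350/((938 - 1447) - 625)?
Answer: 2606129/1876770 ≈ 1.3886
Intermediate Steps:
2263/(-3310) - 2350/((938 - 1447) - 625) = 2263*(-1/3310) - 2350/(-509 - 625) = -2263/3310 - 2350/(-1134) = -2263/3310 - 2350*(-1/1134) = -2263/3310 + 1175/567 = 2606129/1876770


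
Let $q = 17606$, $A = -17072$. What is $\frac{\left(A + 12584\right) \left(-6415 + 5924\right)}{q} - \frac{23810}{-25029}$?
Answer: $\frac{27786651746}{220330287} \approx 126.11$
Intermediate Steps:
$\frac{\left(A + 12584\right) \left(-6415 + 5924\right)}{q} - \frac{23810}{-25029} = \frac{\left(-17072 + 12584\right) \left(-6415 + 5924\right)}{17606} - \frac{23810}{-25029} = \left(-4488\right) \left(-491\right) \frac{1}{17606} - - \frac{23810}{25029} = 2203608 \cdot \frac{1}{17606} + \frac{23810}{25029} = \frac{1101804}{8803} + \frac{23810}{25029} = \frac{27786651746}{220330287}$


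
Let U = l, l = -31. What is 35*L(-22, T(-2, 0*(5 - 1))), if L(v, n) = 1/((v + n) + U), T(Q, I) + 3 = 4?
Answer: -35/52 ≈ -0.67308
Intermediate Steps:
U = -31
T(Q, I) = 1 (T(Q, I) = -3 + 4 = 1)
L(v, n) = 1/(-31 + n + v) (L(v, n) = 1/((v + n) - 31) = 1/((n + v) - 31) = 1/(-31 + n + v))
35*L(-22, T(-2, 0*(5 - 1))) = 35/(-31 + 1 - 22) = 35/(-52) = 35*(-1/52) = -35/52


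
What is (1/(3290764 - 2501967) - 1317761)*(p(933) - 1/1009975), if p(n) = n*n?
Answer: -913851884283572183333384/796665250075 ≈ -1.1471e+12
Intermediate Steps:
p(n) = n²
(1/(3290764 - 2501967) - 1317761)*(p(933) - 1/1009975) = (1/(3290764 - 2501967) - 1317761)*(933² - 1/1009975) = (1/788797 - 1317761)*(870489 - 1*1/1009975) = (1/788797 - 1317761)*(870489 - 1/1009975) = -1039445923516/788797*879172127774/1009975 = -913851884283572183333384/796665250075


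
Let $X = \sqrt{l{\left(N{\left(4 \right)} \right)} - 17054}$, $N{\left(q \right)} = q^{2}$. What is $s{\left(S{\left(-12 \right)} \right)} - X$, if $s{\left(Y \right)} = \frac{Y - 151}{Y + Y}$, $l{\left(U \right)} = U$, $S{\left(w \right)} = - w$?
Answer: $- \frac{139}{24} - i \sqrt{17038} \approx -5.7917 - 130.53 i$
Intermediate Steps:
$s{\left(Y \right)} = \frac{-151 + Y}{2 Y}$
$X = i \sqrt{17038}$ ($X = \sqrt{4^{2} - 17054} = \sqrt{16 - 17054} = \sqrt{-17038} = i \sqrt{17038} \approx 130.53 i$)
$s{\left(S{\left(-12 \right)} \right)} - X = \frac{-151 - -12}{2 \left(\left(-1\right) \left(-12\right)\right)} - i \sqrt{17038} = \frac{-151 + 12}{2 \cdot 12} - i \sqrt{17038} = \frac{1}{2} \cdot \frac{1}{12} \left(-139\right) - i \sqrt{17038} = - \frac{139}{24} - i \sqrt{17038}$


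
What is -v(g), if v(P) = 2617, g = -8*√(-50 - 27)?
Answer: -2617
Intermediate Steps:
g = -8*I*√77 ≈ -70.2*I
-v(g) = -1*2617 = -2617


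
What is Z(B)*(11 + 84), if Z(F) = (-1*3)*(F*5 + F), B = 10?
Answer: -17100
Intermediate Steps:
Z(F) = -18*F (Z(F) = -3*(5*F + F) = -18*F)
Z(B)*(11 + 84) = (-18*10)*(11 + 84) = -180*95 = -17100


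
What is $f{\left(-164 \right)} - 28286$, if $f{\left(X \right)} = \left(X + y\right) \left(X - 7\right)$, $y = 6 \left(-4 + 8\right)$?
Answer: $-4346$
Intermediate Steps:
$y = 24$ ($y = 6 \cdot 4 = 24$)
$f{\left(X \right)} = \left(-7 + X\right) \left(24 + X\right)$ ($f{\left(X \right)} = \left(X + 24\right) \left(X - 7\right) = \left(24 + X\right) \left(-7 + X\right) = \left(-7 + X\right) \left(24 + X\right)$)
$f{\left(-164 \right)} - 28286 = \left(-168 + \left(-164\right)^{2} + 17 \left(-164\right)\right) - 28286 = \left(-168 + 26896 - 2788\right) - 28286 = 23940 - 28286 = -4346$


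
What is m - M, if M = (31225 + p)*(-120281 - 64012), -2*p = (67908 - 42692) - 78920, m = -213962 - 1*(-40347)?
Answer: 10703010946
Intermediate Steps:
m = -173615 (m = -213962 + 40347 = -173615)
p = 26852 (p = -((67908 - 42692) - 78920)/2 = -(25216 - 78920)/2 = -½*(-53704) = 26852)
M = -10703184561 (M = (31225 + 26852)*(-120281 - 64012) = 58077*(-184293) = -10703184561)
m - M = -173615 - 1*(-10703184561) = -173615 + 10703184561 = 10703010946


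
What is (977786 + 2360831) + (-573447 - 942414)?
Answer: 1822756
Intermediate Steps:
(977786 + 2360831) + (-573447 - 942414) = 3338617 - 1515861 = 1822756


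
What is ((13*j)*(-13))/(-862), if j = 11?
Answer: 1859/862 ≈ 2.1566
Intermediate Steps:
((13*j)*(-13))/(-862) = ((13*11)*(-13))/(-862) = (143*(-13))*(-1/862) = -1859*(-1/862) = 1859/862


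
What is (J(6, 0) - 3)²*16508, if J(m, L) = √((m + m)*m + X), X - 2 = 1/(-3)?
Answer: 4093984/3 - 33016*√663 ≈ 5.1454e+5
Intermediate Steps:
X = 5/3 (X = 2 + 1/(-3) = 2 - ⅓ = 5/3 ≈ 1.6667)
J(m, L) = √(5/3 + 2*m²) (J(m, L) = √((m + m)*m + 5/3) = √((2*m)*m + 5/3) = √(2*m² + 5/3) = √(5/3 + 2*m²))
(J(6, 0) - 3)²*16508 = (√(15 + 18*6²)/3 - 3)²*16508 = (√(15 + 18*36)/3 - 3)²*16508 = (√(15 + 648)/3 - 3)²*16508 = (√663/3 - 3)²*16508 = (-3 + √663/3)²*16508 = 16508*(-3 + √663/3)²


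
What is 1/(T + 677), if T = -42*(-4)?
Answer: 1/845 ≈ 0.0011834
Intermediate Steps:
T = 168
1/(T + 677) = 1/(168 + 677) = 1/845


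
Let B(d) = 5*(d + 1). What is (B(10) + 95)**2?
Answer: 22500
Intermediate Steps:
B(d) = 5 + 5*d (B(d) = 5*(1 + d) = 5 + 5*d)
(B(10) + 95)**2 = ((5 + 5*10) + 95)**2 = ((5 + 50) + 95)**2 = (55 + 95)**2 = 150**2 = 22500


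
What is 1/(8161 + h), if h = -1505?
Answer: 1/6656 ≈ 0.00015024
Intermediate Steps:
1/(8161 + h) = 1/(8161 - 1505) = 1/6656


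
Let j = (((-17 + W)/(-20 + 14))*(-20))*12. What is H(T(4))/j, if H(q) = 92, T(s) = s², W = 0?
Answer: -23/170 ≈ -0.13529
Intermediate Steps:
j = -680 (j = (((-17 + 0)/(-20 + 14))*(-20))*12 = (-17/(-6)*(-20))*12 = (-17*(-⅙)*(-20))*12 = ((17/6)*(-20))*12 = -170/3*12 = -680)
H(T(4))/j = 92/(-680) = 92*(-1/680) = -23/170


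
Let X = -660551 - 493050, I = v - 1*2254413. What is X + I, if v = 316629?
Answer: -3091385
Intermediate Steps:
I = -1937784 (I = 316629 - 1*2254413 = 316629 - 2254413 = -1937784)
X = -1153601
X + I = -1153601 - 1937784 = -3091385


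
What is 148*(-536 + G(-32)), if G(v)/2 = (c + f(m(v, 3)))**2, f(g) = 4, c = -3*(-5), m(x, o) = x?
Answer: 27528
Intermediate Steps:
c = 15
G(v) = 722 (G(v) = 2*(15 + 4)**2 = 2*19**2 = 2*361 = 722)
148*(-536 + G(-32)) = 148*(-536 + 722) = 148*186 = 27528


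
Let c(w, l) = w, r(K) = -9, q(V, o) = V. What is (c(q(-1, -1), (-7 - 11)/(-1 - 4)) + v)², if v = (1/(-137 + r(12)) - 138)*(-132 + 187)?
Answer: 1228419772281/21316 ≈ 5.7629e+7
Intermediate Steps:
v = -1108195/146 (v = (1/(-137 - 9) - 138)*(-132 + 187) = (1/(-146) - 138)*55 = (-1/146 - 138)*55 = -20149/146*55 = -1108195/146 ≈ -7590.4)
(c(q(-1, -1), (-7 - 11)/(-1 - 4)) + v)² = (-1 - 1108195/146)² = (-1108341/146)² = 1228419772281/21316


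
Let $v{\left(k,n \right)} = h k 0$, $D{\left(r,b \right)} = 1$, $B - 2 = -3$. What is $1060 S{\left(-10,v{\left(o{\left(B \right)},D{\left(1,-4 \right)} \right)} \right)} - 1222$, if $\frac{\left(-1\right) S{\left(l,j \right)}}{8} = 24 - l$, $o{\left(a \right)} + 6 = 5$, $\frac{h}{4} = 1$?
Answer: $-289542$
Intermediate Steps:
$h = 4$ ($h = 4 \cdot 1 = 4$)
$B = -1$ ($B = 2 - 3 = -1$)
$o{\left(a \right)} = -1$ ($o{\left(a \right)} = -6 + 5 = -1$)
$v{\left(k,n \right)} = 0$ ($v{\left(k,n \right)} = 4 k 0 = 0$)
$S{\left(l,j \right)} = -192 + 8 l$ ($S{\left(l,j \right)} = - 8 \left(24 - l\right) = -192 + 8 l$)
$1060 S{\left(-10,v{\left(o{\left(B \right)},D{\left(1,-4 \right)} \right)} \right)} - 1222 = 1060 \left(-192 + 8 \left(-10\right)\right) - 1222 = 1060 \left(-192 - 80\right) - 1222 = 1060 \left(-272\right) - 1222 = -288320 - 1222 = -289542$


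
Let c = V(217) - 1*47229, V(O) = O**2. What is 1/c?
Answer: -1/140 ≈ -0.0071429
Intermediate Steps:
c = -140 (c = 217**2 - 1*47229 = 47089 - 47229 = -140)
1/c = 1/(-140) = -1/140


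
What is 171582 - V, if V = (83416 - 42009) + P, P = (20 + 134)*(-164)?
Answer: 155431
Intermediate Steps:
P = -25256 (P = 154*(-164) = -25256)
V = 16151 (V = (83416 - 42009) - 25256 = 41407 - 25256 = 16151)
171582 - V = 171582 - 1*16151 = 171582 - 16151 = 155431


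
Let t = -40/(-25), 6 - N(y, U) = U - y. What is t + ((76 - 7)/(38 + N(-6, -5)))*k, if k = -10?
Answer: -3106/215 ≈ -14.447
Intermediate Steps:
N(y, U) = 6 + y - U (N(y, U) = 6 - (U - y) = 6 + (y - U) = 6 + y - U)
t = 8/5 (t = -40*(-1/25) = 8/5 ≈ 1.6000)
t + ((76 - 7)/(38 + N(-6, -5)))*k = 8/5 + ((76 - 7)/(38 + (6 - 6 - 1*(-5))))*(-10) = 8/5 + (69/(38 + (6 - 6 + 5)))*(-10) = 8/5 + (69/(38 + 5))*(-10) = 8/5 + (69/43)*(-10) = 8/5 - 690/43 = -3106/215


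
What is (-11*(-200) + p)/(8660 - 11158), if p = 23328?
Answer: -12764/1249 ≈ -10.219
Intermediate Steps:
(-11*(-200) + p)/(8660 - 11158) = (-11*(-200) + 23328)/(8660 - 11158) = (2200 + 23328)/(-2498) = 25528*(-1/2498) = -12764/1249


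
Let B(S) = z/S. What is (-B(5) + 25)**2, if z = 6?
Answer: 14161/25 ≈ 566.44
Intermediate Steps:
B(S) = 6/S
(-B(5) + 25)**2 = (-6/5 + 25)**2 = (119/5)**2 = 14161/25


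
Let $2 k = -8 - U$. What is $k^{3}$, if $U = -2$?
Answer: $-27$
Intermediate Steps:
$k = -3$ ($k = \frac{-8 - -2}{2} = \frac{-8 + 2}{2} = \frac{1}{2} \left(-6\right) = -3$)
$k^{3} = \left(-3\right)^{3} = -27$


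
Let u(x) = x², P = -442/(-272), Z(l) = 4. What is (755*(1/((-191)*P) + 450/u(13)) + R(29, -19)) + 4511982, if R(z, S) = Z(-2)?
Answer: 145707209824/32279 ≈ 4.5140e+6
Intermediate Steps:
P = 13/8 (P = -442*(-1/272) = 13/8 ≈ 1.6250)
R(z, S) = 4
(755*(1/((-191)*P) + 450/u(13)) + R(29, -19)) + 4511982 = (755*(1/((-191)*(13/8)) + 450/(13²)) + 4) + 4511982 = (755*(-1/191*8/13 + 450/169) + 4) + 4511982 = (755*(-8/2483 + 450*(1/169)) + 4) + 4511982 = (755*(-8/2483 + 450/169) + 4) + 4511982 = (755*(85846/32279) + 4) + 4511982 = (64813730/32279 + 4) + 4511982 = 64942846/32279 + 4511982 = 145707209824/32279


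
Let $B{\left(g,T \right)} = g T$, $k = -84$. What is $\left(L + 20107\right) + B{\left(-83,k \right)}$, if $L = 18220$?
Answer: $45299$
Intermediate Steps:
$B{\left(g,T \right)} = T g$
$\left(L + 20107\right) + B{\left(-83,k \right)} = \left(18220 + 20107\right) - -6972 = 38327 + 6972 = 45299$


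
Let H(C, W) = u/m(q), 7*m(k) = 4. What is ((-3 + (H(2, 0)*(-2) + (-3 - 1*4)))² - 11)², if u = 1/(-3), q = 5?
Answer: 5822569/1296 ≈ 4492.7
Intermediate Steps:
u = -⅓ ≈ -0.33333
m(k) = 4/7 (m(k) = (⅐)*4 = 4/7)
H(C, W) = -7/12 (H(C, W) = -1/(3*4/7) = -⅓*7/4 = -7/12)
((-3 + (H(2, 0)*(-2) + (-3 - 1*4)))² - 11)² = ((-3 + (-7/12*(-2) + (-3 - 1*4)))² - 11)² = ((-3 + (7/6 + (-3 - 4)))² - 11)² = ((-3 + (7/6 - 7))² - 11)² = ((-3 - 35/6)² - 11)² = ((-53/6)² - 11)² = (2809/36 - 11)² = (2413/36)² = 5822569/1296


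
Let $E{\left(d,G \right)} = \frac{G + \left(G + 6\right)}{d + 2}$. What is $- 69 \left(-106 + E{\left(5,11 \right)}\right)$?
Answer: $7038$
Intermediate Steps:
$E{\left(d,G \right)} = \frac{6 + 2 G}{2 + d}$ ($E{\left(d,G \right)} = \frac{G + \left(6 + G\right)}{2 + d} = \frac{6 + 2 G}{2 + d}$)
$- 69 \left(-106 + E{\left(5,11 \right)}\right) = - 69 \left(-106 + \frac{2 \left(3 + 11\right)}{2 + 5}\right) = - 69 \left(-106 + 2 \cdot \frac{1}{7} \cdot 14\right) = - 69 \left(-106 + 4\right) = \left(-69\right) \left(-102\right) = 7038$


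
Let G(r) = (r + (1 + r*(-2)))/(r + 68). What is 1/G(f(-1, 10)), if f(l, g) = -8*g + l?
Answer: -13/82 ≈ -0.15854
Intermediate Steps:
f(l, g) = l - 8*g
G(r) = (1 - r)/(68 + r) (G(r) = (r + (1 - 2*r))/(68 + r) = (1 - r)/(68 + r))
1/G(f(-1, 10)) = 1/((1 - (-1 - 8*10))/(68 + (-1 - 8*10))) = 1/((1 - (-1 - 80))/(68 + (-1 - 80))) = 1/((1 - 1*(-81))/(68 - 81)) = 1/((1 + 81)/(-13)) = 1/(-1/13*82) = 1/(-82/13) = -13/82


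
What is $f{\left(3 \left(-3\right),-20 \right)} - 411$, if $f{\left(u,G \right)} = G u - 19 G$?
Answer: $149$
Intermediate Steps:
$f{\left(u,G \right)} = - 19 G + G u$
$f{\left(3 \left(-3\right),-20 \right)} - 411 = - 20 \left(-19 + 3 \left(-3\right)\right) - 411 = - 20 \left(-19 - 9\right) - 411 = \left(-20\right) \left(-28\right) - 411 = 560 - 411 = 149$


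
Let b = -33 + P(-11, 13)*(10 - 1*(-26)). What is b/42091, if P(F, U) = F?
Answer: -429/42091 ≈ -0.010192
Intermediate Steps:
b = -429 (b = -33 - 11*(10 - 1*(-26)) = -33 - 11*(10 + 26) = -33 - 11*36 = -33 - 396 = -429)
b/42091 = -429/42091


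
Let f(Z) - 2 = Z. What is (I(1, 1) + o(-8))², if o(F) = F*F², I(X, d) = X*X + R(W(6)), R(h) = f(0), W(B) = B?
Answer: 259081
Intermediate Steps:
f(Z) = 2 + Z
R(h) = 2 (R(h) = 2 + 0 = 2)
I(X, d) = 2 + X² (I(X, d) = X*X + 2 = X² + 2 = 2 + X²)
o(F) = F³
(I(1, 1) + o(-8))² = ((2 + 1²) + (-8)³)² = ((2 + 1) - 512)² = (3 - 512)² = (-509)² = 259081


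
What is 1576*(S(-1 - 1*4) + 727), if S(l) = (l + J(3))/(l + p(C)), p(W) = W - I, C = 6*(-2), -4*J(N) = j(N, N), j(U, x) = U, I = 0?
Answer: 19486846/17 ≈ 1.1463e+6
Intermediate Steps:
J(N) = -N/4
C = -12
p(W) = W (p(W) = W - 1*0 = W + 0 = W)
S(l) = (-3/4 + l)/(-12 + l) (S(l) = (l - 1/4*3)/(l - 12) = (l - 3/4)/(-12 + l) = (-3/4 + l)/(-12 + l))
1576*(S(-1 - 1*4) + 727) = 1576*((-3/4 + (-1 - 1*4))/(-12 + (-1 - 1*4)) + 727) = 1576*((-3/4 + (-1 - 4))/(-12 + (-1 - 4)) + 727) = 1576*((-3/4 - 5)/(-12 - 5) + 727) = 1576*(-23/4/(-17) + 727) = 1576*(-1/17*(-23/4) + 727) = 1576*(23/68 + 727) = 1576*(49459/68) = 19486846/17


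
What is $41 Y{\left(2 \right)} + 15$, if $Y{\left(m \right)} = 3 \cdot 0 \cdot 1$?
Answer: $15$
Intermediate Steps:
$Y{\left(m \right)} = 0$ ($Y{\left(m \right)} = 0 \cdot 1 = 0$)
$41 Y{\left(2 \right)} + 15 = 41 \cdot 0 + 15 = 0 + 15 = 15$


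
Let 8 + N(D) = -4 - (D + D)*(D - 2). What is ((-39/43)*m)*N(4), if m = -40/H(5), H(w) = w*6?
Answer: -1456/43 ≈ -33.860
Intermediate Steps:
H(w) = 6*w
m = -4/3 (m = -40/(6*5) = -40/30 = -40*1/30 = -4/3 ≈ -1.3333)
N(D) = -12 - 2*D*(-2 + D) (N(D) = -8 + (-4 - (D + D)*(D - 2)) = -8 + (-4 - 2*D*(-2 + D)) = -12 - 2*D*(-2 + D))
((-39/43)*m)*N(4) = (-39/43*(-4/3))*(-12 - 2*4² + 4*4) = (-39*1/43*(-4/3))*(-12 - 2*16 + 16) = (-39/43*(-4/3))*(-12 - 32 + 16) = (52/43)*(-28) = -1456/43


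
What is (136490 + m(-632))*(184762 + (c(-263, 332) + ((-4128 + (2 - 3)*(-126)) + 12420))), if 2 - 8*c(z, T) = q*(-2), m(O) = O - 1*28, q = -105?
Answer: 26236107820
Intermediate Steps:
m(O) = -28 + O (m(O) = O - 28 = -28 + O)
c(z, T) = -26 (c(z, T) = 1/4 - (-105)*(-2)/8 = 1/4 - 1/8*210 = 1/4 - 105/4 = -26)
(136490 + m(-632))*(184762 + (c(-263, 332) + ((-4128 + (2 - 3)*(-126)) + 12420))) = (136490 + (-28 - 632))*(184762 + (-26 + ((-4128 + (2 - 3)*(-126)) + 12420))) = (136490 - 660)*(184762 + (-26 + ((-4128 - 1*(-126)) + 12420))) = 135830*(184762 + (-26 + ((-4128 + 126) + 12420))) = 135830*(184762 + (-26 + (-4002 + 12420))) = 135830*(184762 + (-26 + 8418)) = 135830*(184762 + 8392) = 135830*193154 = 26236107820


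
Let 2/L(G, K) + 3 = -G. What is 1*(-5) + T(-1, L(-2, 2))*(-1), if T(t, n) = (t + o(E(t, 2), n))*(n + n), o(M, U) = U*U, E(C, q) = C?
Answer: 7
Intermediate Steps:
o(M, U) = U**2
L(G, K) = 2/(-3 - G)
T(t, n) = 2*n*(t + n**2) (T(t, n) = (t + n**2)*(n + n) = (t + n**2)*(2*n) = 2*n*(t + n**2))
1*(-5) + T(-1, L(-2, 2))*(-1) = 1*(-5) + (2*(-2/(3 - 2))*(-1 + (-2/(3 - 2))**2))*(-1) = -5 + (2*(-2/1)*(-1 + (-2/1)**2))*(-1) = -5 + (2*(-2*1)*(-1 + (-2*1)**2))*(-1) = -5 + (2*(-2)*(-1 + (-2)**2))*(-1) = -5 + (2*(-2)*(-1 + 4))*(-1) = -5 + (2*(-2)*3)*(-1) = -5 - 12*(-1) = -5 + 12 = 7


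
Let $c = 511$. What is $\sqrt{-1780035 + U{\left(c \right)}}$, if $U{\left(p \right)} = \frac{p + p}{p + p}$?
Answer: $i \sqrt{1780034} \approx 1334.2 i$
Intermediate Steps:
$U{\left(p \right)} = 1$ ($U{\left(p \right)} = \frac{2 p}{2 p} = 2 p \frac{1}{2 p} = 1$)
$\sqrt{-1780035 + U{\left(c \right)}} = \sqrt{-1780035 + 1} = \sqrt{-1780034} = i \sqrt{1780034}$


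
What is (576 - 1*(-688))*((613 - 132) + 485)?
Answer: 1221024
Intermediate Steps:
(576 - 1*(-688))*((613 - 132) + 485) = (576 + 688)*(481 + 485) = 1264*966 = 1221024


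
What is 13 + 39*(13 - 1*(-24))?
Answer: 1456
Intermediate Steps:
13 + 39*(13 - 1*(-24)) = 13 + 39*(13 + 24) = 13 + 39*37 = 13 + 1443 = 1456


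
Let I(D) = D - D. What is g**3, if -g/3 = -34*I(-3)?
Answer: 0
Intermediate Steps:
I(D) = 0
g = 0 (g = -(-102)*0 = -3*0 = 0)
g**3 = 0**3 = 0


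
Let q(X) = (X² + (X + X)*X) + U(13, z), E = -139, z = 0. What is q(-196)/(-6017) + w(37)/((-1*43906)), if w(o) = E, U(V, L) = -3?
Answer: -5059110607/264182402 ≈ -19.150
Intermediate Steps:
w(o) = -139
q(X) = -3 + 3*X² (q(X) = (X² + (X + X)*X) - 3 = (X² + (2*X)*X) - 3 = (X² + 2*X²) - 3 = 3*X² - 3 = -3 + 3*X²)
q(-196)/(-6017) + w(37)/((-1*43906)) = (-3 + 3*(-196)²)/(-6017) - 139/((-1*43906)) = (-3 + 3*38416)*(-1/6017) - 139/(-43906) = (-3 + 115248)*(-1/6017) - 139*(-1/43906) = 115245*(-1/6017) + 139/43906 = -115245/6017 + 139/43906 = -5059110607/264182402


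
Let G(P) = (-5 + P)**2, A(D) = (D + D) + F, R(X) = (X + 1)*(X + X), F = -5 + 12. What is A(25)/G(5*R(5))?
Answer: 57/87025 ≈ 0.00065498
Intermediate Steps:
F = 7
R(X) = 2*X*(1 + X) (R(X) = (1 + X)*(2*X) = 2*X*(1 + X))
A(D) = 7 + 2*D (A(D) = (D + D) + 7 = 2*D + 7 = 7 + 2*D)
A(25)/G(5*R(5)) = (7 + 2*25)/((-5 + 5*(2*5*(1 + 5)))**2) = (7 + 50)/((-5 + 5*(2*5*6))**2) = 57/((-5 + 5*60)**2) = 57/((-5 + 300)**2) = 57/(295**2) = 57/87025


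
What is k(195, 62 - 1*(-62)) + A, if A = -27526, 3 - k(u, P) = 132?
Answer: -27655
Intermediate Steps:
k(u, P) = -129 (k(u, P) = 3 - 1*132 = 3 - 132 = -129)
k(195, 62 - 1*(-62)) + A = -129 - 27526 = -27655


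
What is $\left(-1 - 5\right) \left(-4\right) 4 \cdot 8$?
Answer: $768$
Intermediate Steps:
$\left(-1 - 5\right) \left(-4\right) 4 \cdot 8 = \left(-6\right) \left(-4\right) 4 \cdot 8 = 24 \cdot 4 \cdot 8 = 96 \cdot 8 = 768$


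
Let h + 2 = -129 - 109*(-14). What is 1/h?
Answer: 1/1395 ≈ 0.00071685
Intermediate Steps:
h = 1395 (h = -2 + (-129 - 109*(-14)) = -2 + (-129 + 1526) = -2 + 1397 = 1395)
1/h = 1/1395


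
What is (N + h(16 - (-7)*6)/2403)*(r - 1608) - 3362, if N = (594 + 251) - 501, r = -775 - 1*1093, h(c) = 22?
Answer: -2881528190/2403 ≈ -1.1991e+6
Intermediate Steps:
r = -1868 (r = -775 - 1093 = -1868)
N = 344 (N = 845 - 501 = 344)
(N + h(16 - (-7)*6)/2403)*(r - 1608) - 3362 = (344 + 22/2403)*(-1868 - 1608) - 3362 = (344 + 22*(1/2403))*(-3476) - 3362 = (344 + 22/2403)*(-3476) - 3362 = (826654/2403)*(-3476) - 3362 = -2873449304/2403 - 3362 = -2881528190/2403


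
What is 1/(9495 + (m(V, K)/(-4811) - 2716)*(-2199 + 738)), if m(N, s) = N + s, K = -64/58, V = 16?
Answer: 139519/554947359501 ≈ 2.5141e-7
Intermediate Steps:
K = -32/29 (K = -64*1/58 = -32/29 ≈ -1.1034)
1/(9495 + (m(V, K)/(-4811) - 2716)*(-2199 + 738)) = 1/(9495 + ((16 - 32/29)/(-4811) - 2716)*(-2199 + 738)) = 1/(9495 + ((432/29)*(-1/4811) - 2716)*(-1461)) = 1/(9495 + (-432/139519 - 2716)*(-1461)) = 1/(9495 - 378934036/139519*(-1461)) = 1/(9495 + 553622626596/139519) = 1/(554947359501/139519) = 139519/554947359501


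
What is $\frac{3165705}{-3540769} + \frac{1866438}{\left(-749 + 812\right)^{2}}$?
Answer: $\frac{104699382979}{223068447} \approx 469.36$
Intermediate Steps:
$\frac{3165705}{-3540769} + \frac{1866438}{\left(-749 + 812\right)^{2}} = 3165705 \left(- \frac{1}{3540769}\right) + \frac{1866438}{63^{2}} = - \frac{3165705}{3540769} + \frac{1866438}{3969} = - \frac{3165705}{3540769} + 1866438 \cdot \frac{1}{3969} = - \frac{3165705}{3540769} + \frac{29626}{63} = \frac{104699382979}{223068447}$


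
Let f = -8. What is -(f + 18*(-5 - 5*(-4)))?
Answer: -262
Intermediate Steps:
-(f + 18*(-5 - 5*(-4))) = -(-8 + 18*(-5 - 5*(-4))) = -(-8 + 18*(-5 + 20)) = -(-8 + 18*15) = -(-8 + 270) = -1*262 = -262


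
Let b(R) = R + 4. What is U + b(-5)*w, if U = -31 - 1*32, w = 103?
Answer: -166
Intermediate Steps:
b(R) = 4 + R
U = -63 (U = -31 - 32 = -63)
U + b(-5)*w = -63 + (4 - 5)*103 = -63 - 1*103 = -63 - 103 = -166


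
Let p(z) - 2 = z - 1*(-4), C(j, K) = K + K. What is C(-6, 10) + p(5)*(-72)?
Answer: -772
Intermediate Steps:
C(j, K) = 2*K
p(z) = 6 + z (p(z) = 2 + (z - 1*(-4)) = 2 + (z + 4) = 2 + (4 + z) = 6 + z)
C(-6, 10) + p(5)*(-72) = 2*10 + (6 + 5)*(-72) = 20 + 11*(-72) = 20 - 792 = -772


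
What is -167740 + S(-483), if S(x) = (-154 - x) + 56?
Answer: -167355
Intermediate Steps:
S(x) = -98 - x
-167740 + S(-483) = -167740 + (-98 - 1*(-483)) = -167740 + (-98 + 483) = -167740 + 385 = -167355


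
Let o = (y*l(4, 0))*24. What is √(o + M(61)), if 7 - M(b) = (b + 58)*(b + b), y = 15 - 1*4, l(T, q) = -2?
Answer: 3*I*√1671 ≈ 122.63*I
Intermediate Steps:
y = 11 (y = 15 - 4 = 11)
M(b) = 7 - 2*b*(58 + b) (M(b) = 7 - (b + 58)*(b + b) = 7 - (58 + b)*2*b = 7 - 2*b*(58 + b))
o = -528 (o = (11*(-2))*24 = -22*24 = -528)
√(o + M(61)) = √(-528 + (7 - 116*61 - 2*61²)) = √(-528 + (7 - 7076 - 2*3721)) = √(-528 + (7 - 7076 - 7442)) = √(-528 - 14511) = √(-15039) = 3*I*√1671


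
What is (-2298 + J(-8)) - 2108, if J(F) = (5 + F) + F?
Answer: -4417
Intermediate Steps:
J(F) = 5 + 2*F
(-2298 + J(-8)) - 2108 = (-2298 + (5 + 2*(-8))) - 2108 = (-2298 + (5 - 16)) - 2108 = (-2298 - 11) - 2108 = -2309 - 2108 = -4417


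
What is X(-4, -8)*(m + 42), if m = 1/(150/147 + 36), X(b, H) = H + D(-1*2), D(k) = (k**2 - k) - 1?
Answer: -228711/1814 ≈ -126.08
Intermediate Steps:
D(k) = -1 + k**2 - k
X(b, H) = 5 + H (X(b, H) = H + (-1 + (-1*2)**2 - (-1)*2) = H + (-1 + (-2)**2 - 1*(-2)) = H + (-1 + 4 + 2) = H + 5 = 5 + H)
m = 49/1814 (m = 1/(150*(1/147) + 36) = 1/(50/49 + 36) = 1/(1814/49) = 49/1814 ≈ 0.027012)
X(-4, -8)*(m + 42) = (5 - 8)*(49/1814 + 42) = -3*76237/1814 = -228711/1814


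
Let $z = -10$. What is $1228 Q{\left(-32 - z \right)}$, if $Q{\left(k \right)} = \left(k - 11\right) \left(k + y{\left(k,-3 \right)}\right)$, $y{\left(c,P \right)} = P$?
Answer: $1013100$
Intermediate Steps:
$Q{\left(k \right)} = \left(-11 + k\right) \left(-3 + k\right)$ ($Q{\left(k \right)} = \left(k - 11\right) \left(k - 3\right) = \left(-11 + k\right) \left(-3 + k\right)$)
$1228 Q{\left(-32 - z \right)} = 1228 \left(33 + \left(-32 - -10\right)^{2} - 14 \left(-32 - -10\right)\right) = 1228 \left(33 + \left(-32 + 10\right)^{2} - 14 \left(-32 + 10\right)\right) = 1228 \left(33 + \left(-22\right)^{2} - -308\right) = 1228 \left(33 + 484 + 308\right) = 1228 \cdot 825 = 1013100$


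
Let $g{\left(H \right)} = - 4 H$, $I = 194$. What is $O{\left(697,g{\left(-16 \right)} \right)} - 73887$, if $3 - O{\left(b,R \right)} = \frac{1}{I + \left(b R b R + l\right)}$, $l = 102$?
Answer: $- \frac{147019847660641}{1989873960} \approx -73884.0$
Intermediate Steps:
$O{\left(b,R \right)} = 3 - \frac{1}{296 + R^{2} b^{2}}$ ($O{\left(b,R \right)} = 3 - \frac{1}{194 + \left(b R b R + 102\right)} = 3 - \frac{1}{194 + \left(R b b R + 102\right)} = 3 - \frac{1}{194 + \left(R b^{2} R + 102\right)} = 3 - \frac{1}{194 + \left(R^{2} b^{2} + 102\right)} = 3 - \frac{1}{194 + \left(102 + R^{2} b^{2}\right)} = 3 - \frac{1}{296 + R^{2} b^{2}}$)
$O{\left(697,g{\left(-16 \right)} \right)} - 73887 = \frac{887 + 3 \left(\left(-4\right) \left(-16\right)\right)^{2} \cdot 697^{2}}{296 + \left(\left(-4\right) \left(-16\right)\right)^{2} \cdot 697^{2}} - 73887 = \frac{887 + 3 \cdot 64^{2} \cdot 485809}{296 + 64^{2} \cdot 485809} - 73887 = \frac{887 + 3 \cdot 4096 \cdot 485809}{296 + 4096 \cdot 485809} - 73887 = \frac{887 + 5969620992}{296 + 1989873664} - 73887 = \frac{1}{1989873960} \cdot 5969621879 - 73887 = \frac{5969621879}{1989873960} - 73887 = - \frac{147019847660641}{1989873960}$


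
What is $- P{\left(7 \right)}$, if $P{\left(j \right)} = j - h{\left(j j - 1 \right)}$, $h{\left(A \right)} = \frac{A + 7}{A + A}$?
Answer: $- \frac{617}{96} \approx -6.4271$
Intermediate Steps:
$h{\left(A \right)} = \frac{7 + A}{2 A}$
$P{\left(j \right)} = j - \frac{6 + j^{2}}{2 \left(-1 + j^{2}\right)}$ ($P{\left(j \right)} = j - \frac{7 + \left(j j - 1\right)}{2 \left(j j - 1\right)} = j - \frac{7 + \left(j^{2} - 1\right)}{2 \left(j^{2} - 1\right)} = j - \frac{7 + \left(-1 + j^{2}\right)}{2 \left(-1 + j^{2}\right)} = j - \frac{6 + j^{2}}{2 \left(-1 + j^{2}\right)}$)
$- P{\left(7 \right)} = - \frac{-3 - \frac{7^{2}}{2} + 7 \left(-1 + 7^{2}\right)}{-1 + 7^{2}} = - \frac{-3 - \frac{49}{2} + 7 \left(-1 + 49\right)}{-1 + 49} = - \frac{-3 - \frac{49}{2} + 7 \cdot 48}{48} = - \frac{-3 - \frac{49}{2} + 336}{48} = - \frac{617}{48 \cdot 2} = \left(-1\right) \frac{617}{96} = - \frac{617}{96}$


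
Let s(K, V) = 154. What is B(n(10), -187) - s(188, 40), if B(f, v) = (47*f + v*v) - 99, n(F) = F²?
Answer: 39416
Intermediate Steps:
B(f, v) = -99 + v² + 47*f (B(f, v) = (47*f + v²) - 99 = (v² + 47*f) - 99 = -99 + v² + 47*f)
B(n(10), -187) - s(188, 40) = (-99 + (-187)² + 47*10²) - 1*154 = (-99 + 34969 + 47*100) - 154 = (-99 + 34969 + 4700) - 154 = 39570 - 154 = 39416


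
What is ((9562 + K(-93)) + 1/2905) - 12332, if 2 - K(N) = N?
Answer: -7770874/2905 ≈ -2675.0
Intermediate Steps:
K(N) = 2 - N
((9562 + K(-93)) + 1/2905) - 12332 = ((9562 + (2 - 1*(-93))) + 1/2905) - 12332 = ((9562 + (2 + 93)) + 1/2905) - 12332 = ((9562 + 95) + 1/2905) - 12332 = (9657 + 1/2905) - 12332 = 28053586/2905 - 12332 = -7770874/2905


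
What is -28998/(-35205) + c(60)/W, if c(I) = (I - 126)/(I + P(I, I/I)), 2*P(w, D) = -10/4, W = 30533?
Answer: 13870583358/16840323485 ≈ 0.82365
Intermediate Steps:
P(w, D) = -5/4 (P(w, D) = (-10/4)/2 = (-10*¼)/2 = (½)*(-5/2) = -5/4)
c(I) = (-126 + I)/(-5/4 + I) (c(I) = (I - 126)/(I - 5/4) = (-126 + I)/(-5/4 + I))
-28998/(-35205) + c(60)/W = -28998/(-35205) + (4*(-126 + 60)/(-5 + 4*60))/30533 = -28998*(-1/35205) + (4*(-66)/(-5 + 240))*(1/30533) = 9666/11735 + (4*(-66)/235)*(1/30533) = 9666/11735 + (4*(1/235)*(-66))*(1/30533) = 9666/11735 - 264/235*1/30533 = 9666/11735 - 264/7175255 = 13870583358/16840323485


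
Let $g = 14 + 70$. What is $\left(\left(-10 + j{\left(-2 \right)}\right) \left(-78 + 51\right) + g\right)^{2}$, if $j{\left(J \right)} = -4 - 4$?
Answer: $324900$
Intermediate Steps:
$j{\left(J \right)} = -8$
$g = 84$
$\left(\left(-10 + j{\left(-2 \right)}\right) \left(-78 + 51\right) + g\right)^{2} = \left(\left(-10 - 8\right) \left(-78 + 51\right) + 84\right)^{2} = \left(\left(-18\right) \left(-27\right) + 84\right)^{2} = \left(486 + 84\right)^{2} = 570^{2} = 324900$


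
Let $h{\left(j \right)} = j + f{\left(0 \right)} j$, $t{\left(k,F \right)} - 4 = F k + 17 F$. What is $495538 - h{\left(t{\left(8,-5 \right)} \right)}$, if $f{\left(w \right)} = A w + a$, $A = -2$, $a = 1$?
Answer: $495780$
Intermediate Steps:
$f{\left(w \right)} = 1 - 2 w$ ($f{\left(w \right)} = - 2 w + 1 = 1 - 2 w$)
$t{\left(k,F \right)} = 4 + 17 F + F k$ ($t{\left(k,F \right)} = 4 + \left(F k + 17 F\right) = 4 + \left(17 F + F k\right) = 4 + 17 F + F k$)
$h{\left(j \right)} = 2 j$ ($h{\left(j \right)} = j + \left(1 - 0\right) j = j + \left(1 + 0\right) j = j + 1 j = j + j = 2 j$)
$495538 - h{\left(t{\left(8,-5 \right)} \right)} = 495538 - 2 \left(4 + 17 \left(-5\right) - 40\right) = 495538 - 2 \left(4 - 85 - 40\right) = 495538 - 2 \left(-121\right) = 495538 - -242 = 495538 + 242 = 495780$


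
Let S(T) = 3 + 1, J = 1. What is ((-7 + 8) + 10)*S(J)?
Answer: 44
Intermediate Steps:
S(T) = 4
((-7 + 8) + 10)*S(J) = ((-7 + 8) + 10)*4 = (1 + 10)*4 = 11*4 = 44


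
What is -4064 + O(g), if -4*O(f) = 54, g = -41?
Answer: -8155/2 ≈ -4077.5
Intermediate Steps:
O(f) = -27/2 (O(f) = -¼*54 = -27/2)
-4064 + O(g) = -4064 - 27/2 = -8155/2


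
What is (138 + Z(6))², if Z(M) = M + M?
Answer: 22500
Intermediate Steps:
Z(M) = 2*M
(138 + Z(6))² = (138 + 2*6)² = (138 + 12)² = 150² = 22500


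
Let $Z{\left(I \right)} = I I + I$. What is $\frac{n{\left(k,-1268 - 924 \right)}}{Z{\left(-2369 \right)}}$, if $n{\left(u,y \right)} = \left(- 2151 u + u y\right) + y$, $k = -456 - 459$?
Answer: $\frac{3971653}{5609792} \approx 0.70799$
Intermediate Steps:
$Z{\left(I \right)} = I + I^{2}$ ($Z{\left(I \right)} = I^{2} + I = I + I^{2}$)
$k = -915$
$n{\left(u,y \right)} = y - 2151 u + u y$
$\frac{n{\left(k,-1268 - 924 \right)}}{Z{\left(-2369 \right)}} = \frac{\left(-1268 - 924\right) - -1968165 - 915 \left(-1268 - 924\right)}{\left(-2369\right) \left(1 - 2369\right)} = \frac{-2192 + 1968165 - -2005680}{\left(-2369\right) \left(-2368\right)} = \frac{-2192 + 1968165 + 2005680}{5609792} = 3971653 \cdot \frac{1}{5609792} = \frac{3971653}{5609792}$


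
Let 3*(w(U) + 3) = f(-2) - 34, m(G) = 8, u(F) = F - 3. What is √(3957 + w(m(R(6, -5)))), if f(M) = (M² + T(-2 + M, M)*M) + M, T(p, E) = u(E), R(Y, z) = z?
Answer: 8*√555/3 ≈ 62.823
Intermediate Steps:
u(F) = -3 + F
T(p, E) = -3 + E
f(M) = M + M² + M*(-3 + M) (f(M) = (M² + (-3 + M)*M) + M = (M² + M*(-3 + M)) + M = M + M² + M*(-3 + M))
w(U) = -31/3 (w(U) = -3 + (2*(-2)*(-1 - 2) - 34)/3 = -3 + (2*(-2)*(-3) - 34)/3 = -3 + (12 - 34)/3 = -3 + (⅓)*(-22) = -3 - 22/3 = -31/3)
√(3957 + w(m(R(6, -5)))) = √(3957 - 31/3) = √(11840/3) = 8*√555/3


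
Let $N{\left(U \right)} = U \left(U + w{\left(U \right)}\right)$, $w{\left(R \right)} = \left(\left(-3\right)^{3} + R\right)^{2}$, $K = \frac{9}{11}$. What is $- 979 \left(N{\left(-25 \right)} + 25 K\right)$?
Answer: $65548500$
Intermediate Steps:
$K = \frac{9}{11}$ ($K = 9 \cdot \frac{1}{11} = \frac{9}{11} \approx 0.81818$)
$w{\left(R \right)} = \left(-27 + R\right)^{2}$
$N{\left(U \right)} = U \left(U + \left(-27 + U\right)^{2}\right)$
$- 979 \left(N{\left(-25 \right)} + 25 K\right) = - 979 \left(- 25 \left(-25 + \left(-27 - 25\right)^{2}\right) + 25 \cdot \frac{9}{11}\right) = - 979 \left(- 25 \left(-25 + \left(-52\right)^{2}\right) + \frac{225}{11}\right) = - 979 \left(- 25 \left(-25 + 2704\right) + \frac{225}{11}\right) = - 979 \left(\left(-25\right) 2679 + \frac{225}{11}\right) = - 979 \left(-66975 + \frac{225}{11}\right) = \left(-979\right) \left(- \frac{736500}{11}\right) = 65548500$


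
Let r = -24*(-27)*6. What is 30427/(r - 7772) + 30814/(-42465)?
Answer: -1411764131/164934060 ≈ -8.5596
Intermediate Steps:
r = 3888 (r = 648*6 = 3888)
30427/(r - 7772) + 30814/(-42465) = 30427/(3888 - 7772) + 30814/(-42465) = 30427/(-3884) + 30814*(-1/42465) = 30427*(-1/3884) - 30814/42465 = -30427/3884 - 30814/42465 = -1411764131/164934060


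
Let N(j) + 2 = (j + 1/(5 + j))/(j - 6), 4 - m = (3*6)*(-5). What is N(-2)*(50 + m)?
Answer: -258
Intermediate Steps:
m = 94 (m = 4 - 3*6*(-5) = 4 - 18*(-5) = 4 - 1*(-90) = 4 + 90 = 94)
N(j) = -2 + (j + 1/(5 + j))/(-6 + j) (N(j) = -2 + (j + 1/(5 + j))/(j - 6) = -2 + (j + 1/(5 + j))/(-6 + j))
N(-2)*(50 + m) = ((-61 + (-2)² - 7*(-2))/(30 - 2 - 1*(-2)²))*(50 + 94) = ((-61 + 4 + 14)/(30 - 2 - 1*4))*144 = (-43/(30 - 2 - 4))*144 = (-43/24)*144 = ((1/24)*(-43))*144 = -43/24*144 = -258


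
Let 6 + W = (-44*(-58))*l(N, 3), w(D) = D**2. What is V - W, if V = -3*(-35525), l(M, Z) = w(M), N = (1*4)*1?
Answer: 65749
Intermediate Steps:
N = 4 (N = 4*1 = 4)
l(M, Z) = M**2
V = 106575
W = 40826 (W = -6 - 44*(-58)*4**2 = -6 + 2552*16 = -6 + 40832 = 40826)
V - W = 106575 - 1*40826 = 106575 - 40826 = 65749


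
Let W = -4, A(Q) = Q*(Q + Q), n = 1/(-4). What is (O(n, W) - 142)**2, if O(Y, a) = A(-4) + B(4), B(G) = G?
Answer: 11236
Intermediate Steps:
n = -1/4 ≈ -0.25000
A(Q) = 2*Q**2 (A(Q) = Q*(2*Q) = 2*Q**2)
O(Y, a) = 36 (O(Y, a) = 2*(-4)**2 + 4 = 2*16 + 4 = 32 + 4 = 36)
(O(n, W) - 142)**2 = (36 - 142)**2 = (-106)**2 = 11236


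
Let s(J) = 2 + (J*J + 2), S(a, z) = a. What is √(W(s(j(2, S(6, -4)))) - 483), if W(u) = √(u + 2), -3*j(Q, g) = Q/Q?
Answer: √(-4347 + 3*√55)/3 ≈ 21.921*I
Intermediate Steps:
j(Q, g) = -⅓ (j(Q, g) = -Q/(3*Q) = -⅓*1 = -⅓)
s(J) = 4 + J² (s(J) = 2 + (J² + 2) = 2 + (2 + J²) = 4 + J²)
W(u) = √(2 + u)
√(W(s(j(2, S(6, -4)))) - 483) = √(√(2 + (4 + (-⅓)²)) - 483) = √(√(2 + (4 + ⅑)) - 483) = √(√(2 + 37/9) - 483) = √(√(55/9) - 483) = √(√55/3 - 483) = √(-483 + √55/3)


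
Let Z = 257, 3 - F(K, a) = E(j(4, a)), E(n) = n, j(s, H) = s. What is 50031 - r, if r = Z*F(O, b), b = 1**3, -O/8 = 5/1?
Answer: 50288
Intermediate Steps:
O = -40 (O = -40/1 = -40 ≈ -40.000)
b = 1
F(K, a) = -1 (F(K, a) = 3 - 1*4 = 3 - 4 = -1)
r = -257 (r = 257*(-1) = -257)
50031 - r = 50031 - 1*(-257) = 50031 + 257 = 50288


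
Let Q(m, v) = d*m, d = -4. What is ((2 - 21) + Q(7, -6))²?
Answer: 2209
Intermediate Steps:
Q(m, v) = -4*m
((2 - 21) + Q(7, -6))² = ((2 - 21) - 4*7)² = (-19 - 28)² = (-47)² = 2209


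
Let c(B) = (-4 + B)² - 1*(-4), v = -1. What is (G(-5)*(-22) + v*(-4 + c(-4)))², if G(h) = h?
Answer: 2116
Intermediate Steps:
c(B) = 4 + (-4 + B)² (c(B) = (-4 + B)² + 4 = 4 + (-4 + B)²)
(G(-5)*(-22) + v*(-4 + c(-4)))² = (-5*(-22) - (-4 + (4 + (-4 - 4)²)))² = (110 - (-4 + (4 + (-8)²)))² = (110 - (-4 + (4 + 64)))² = (110 - (-4 + 68))² = (110 - 1*64)² = (110 - 64)² = 46² = 2116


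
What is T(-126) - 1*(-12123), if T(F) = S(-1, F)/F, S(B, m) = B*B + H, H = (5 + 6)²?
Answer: 763688/63 ≈ 12122.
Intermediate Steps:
H = 121 (H = 11² = 121)
S(B, m) = 121 + B² (S(B, m) = B*B + 121 = B² + 121 = 121 + B²)
T(F) = 122/F (T(F) = (121 + (-1)²)/F = (121 + 1)/F = 122/F)
T(-126) - 1*(-12123) = 122/(-126) - 1*(-12123) = 122*(-1/126) + 12123 = -61/63 + 12123 = 763688/63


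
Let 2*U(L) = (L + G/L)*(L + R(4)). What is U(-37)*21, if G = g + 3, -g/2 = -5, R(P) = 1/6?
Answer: 1068977/74 ≈ 14446.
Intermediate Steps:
R(P) = 1/6
g = 10 (g = -2*(-5) = 10)
G = 13 (G = 10 + 3 = 13)
U(L) = (1/6 + L)*(L + 13/L)/2 (U(L) = ((L + 13/L)*(L + 1/6))/2 = ((L + 13/L)*(1/6 + L))/2 = ((1/6 + L)*(L + 13/L))/2 = (1/6 + L)*(L + 13/L)/2)
U(-37)*21 = ((1/12)*(13 - 37*(78 - 37 + 6*(-37)**2))/(-37))*21 = ((1/12)*(-1/37)*(13 - 37*(78 - 37 + 6*1369)))*21 = ((1/12)*(-1/37)*(13 - 37*(78 - 37 + 8214)))*21 = ((1/12)*(-1/37)*(13 - 37*8255))*21 = ((1/12)*(-1/37)*(13 - 305435))*21 = ((1/12)*(-1/37)*(-305422))*21 = (152711/222)*21 = 1068977/74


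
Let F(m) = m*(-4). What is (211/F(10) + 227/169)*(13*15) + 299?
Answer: -48641/104 ≈ -467.70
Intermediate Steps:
F(m) = -4*m
(211/F(10) + 227/169)*(13*15) + 299 = (211/((-4*10)) + 227/169)*(13*15) + 299 = (211/(-40) + 227*(1/169))*195 + 299 = (211*(-1/40) + 227/169)*195 + 299 = (-211/40 + 227/169)*195 + 299 = -26579/6760*195 + 299 = -79737/104 + 299 = -48641/104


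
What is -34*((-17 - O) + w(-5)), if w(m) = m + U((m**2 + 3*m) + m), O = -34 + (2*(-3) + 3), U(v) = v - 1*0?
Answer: -680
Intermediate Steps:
U(v) = v (U(v) = v + 0 = v)
O = -37 (O = -34 + (-6 + 3) = -34 - 3 = -37)
w(m) = m**2 + 5*m (w(m) = m + ((m**2 + 3*m) + m) = m + (m**2 + 4*m) = m**2 + 5*m)
-34*((-17 - O) + w(-5)) = -34*((-17 - 1*(-37)) - 5*(5 - 5)) = -34*((-17 + 37) - 5*0) = -34*(20 + 0) = -34*20 = -680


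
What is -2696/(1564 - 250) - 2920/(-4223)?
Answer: -3774164/2774511 ≈ -1.3603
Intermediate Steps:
-2696/(1564 - 250) - 2920/(-4223) = -2696/1314 - 2920*(-1/4223) = -2696*1/1314 + 2920/4223 = -1348/657 + 2920/4223 = -3774164/2774511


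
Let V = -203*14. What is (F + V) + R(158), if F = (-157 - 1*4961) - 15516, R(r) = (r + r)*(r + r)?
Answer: 76380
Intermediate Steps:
R(r) = 4*r**2 (R(r) = (2*r)*(2*r) = 4*r**2)
F = -20634 (F = (-157 - 4961) - 15516 = -5118 - 15516 = -20634)
V = -2842
(F + V) + R(158) = (-20634 - 2842) + 4*158**2 = -23476 + 4*24964 = -23476 + 99856 = 76380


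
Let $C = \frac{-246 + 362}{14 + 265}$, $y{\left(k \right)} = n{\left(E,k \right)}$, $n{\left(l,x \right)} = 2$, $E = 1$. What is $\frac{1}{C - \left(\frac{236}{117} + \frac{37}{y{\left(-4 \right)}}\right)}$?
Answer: $- \frac{2418}{48605} \approx -0.049748$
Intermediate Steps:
$y{\left(k \right)} = 2$
$C = \frac{116}{279} \approx 0.41577$
$\frac{1}{C - \left(\frac{236}{117} + \frac{37}{y{\left(-4 \right)}}\right)} = \frac{1}{\frac{116}{279} - \left(\frac{37}{2} + \frac{236}{117}\right)} = \frac{1}{\frac{116}{279} - \frac{4801}{234}} = \frac{1}{- \frac{48605}{2418}} = - \frac{2418}{48605}$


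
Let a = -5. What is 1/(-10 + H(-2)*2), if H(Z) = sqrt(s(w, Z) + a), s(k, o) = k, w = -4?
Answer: -5/68 - 3*I/68 ≈ -0.073529 - 0.044118*I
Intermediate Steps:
H(Z) = 3*I (H(Z) = sqrt(-4 - 5) = sqrt(-9) = 3*I)
1/(-10 + H(-2)*2) = 1/(-10 + (3*I)*2) = 1/(-10 + 6*I) = (-10 - 6*I)/136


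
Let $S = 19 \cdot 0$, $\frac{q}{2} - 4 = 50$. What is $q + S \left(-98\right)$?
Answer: $108$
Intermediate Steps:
$q = 108$ ($q = 8 + 2 \cdot 50 = 8 + 100 = 108$)
$S = 0$
$q + S \left(-98\right) = 108 + 0 \left(-98\right) = 108 + 0 = 108$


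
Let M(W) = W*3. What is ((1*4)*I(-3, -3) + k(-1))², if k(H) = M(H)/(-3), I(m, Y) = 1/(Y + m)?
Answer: ⅑ ≈ 0.11111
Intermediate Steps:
M(W) = 3*W
k(H) = -H (k(H) = (3*H)/(-3) = (3*H)*(-⅓) = -H)
((1*4)*I(-3, -3) + k(-1))² = ((1*4)/(-3 - 3) - 1*(-1))² = (4/(-6) + 1)² = (4*(-⅙) + 1)² = (-⅔ + 1)² = (⅓)² = ⅑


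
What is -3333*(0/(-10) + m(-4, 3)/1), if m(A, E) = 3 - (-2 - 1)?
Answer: -19998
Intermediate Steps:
m(A, E) = 6 (m(A, E) = 3 - 1*(-3) = 3 + 3 = 6)
-3333*(0/(-10) + m(-4, 3)/1) = -3333*(0/(-10) + 6/1) = -3333*(0*(-⅒) + 6*1) = -3333*(0 + 6) = -3333*6 = -19998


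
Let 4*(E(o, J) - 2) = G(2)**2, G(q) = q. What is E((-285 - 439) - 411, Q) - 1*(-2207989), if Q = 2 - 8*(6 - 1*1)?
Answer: 2207992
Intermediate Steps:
Q = -38 (Q = 2 - 8*(6 - 1) = 2 - 8*5 = 2 - 40 = -38)
E(o, J) = 3 (E(o, J) = 2 + (1/4)*2**2 = 2 + (1/4)*4 = 2 + 1 = 3)
E((-285 - 439) - 411, Q) - 1*(-2207989) = 3 - 1*(-2207989) = 3 + 2207989 = 2207992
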